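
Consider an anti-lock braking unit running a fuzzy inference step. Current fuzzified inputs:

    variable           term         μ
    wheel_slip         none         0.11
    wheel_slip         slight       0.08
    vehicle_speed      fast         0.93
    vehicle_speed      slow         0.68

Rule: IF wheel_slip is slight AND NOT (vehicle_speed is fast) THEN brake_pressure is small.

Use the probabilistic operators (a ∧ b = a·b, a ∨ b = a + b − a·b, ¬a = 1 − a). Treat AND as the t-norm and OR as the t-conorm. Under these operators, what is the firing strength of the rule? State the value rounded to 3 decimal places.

firing strength: slight=0.08, ¬fast=1−0.93=0.07; AND[a·b] → w = 0.0056

0.006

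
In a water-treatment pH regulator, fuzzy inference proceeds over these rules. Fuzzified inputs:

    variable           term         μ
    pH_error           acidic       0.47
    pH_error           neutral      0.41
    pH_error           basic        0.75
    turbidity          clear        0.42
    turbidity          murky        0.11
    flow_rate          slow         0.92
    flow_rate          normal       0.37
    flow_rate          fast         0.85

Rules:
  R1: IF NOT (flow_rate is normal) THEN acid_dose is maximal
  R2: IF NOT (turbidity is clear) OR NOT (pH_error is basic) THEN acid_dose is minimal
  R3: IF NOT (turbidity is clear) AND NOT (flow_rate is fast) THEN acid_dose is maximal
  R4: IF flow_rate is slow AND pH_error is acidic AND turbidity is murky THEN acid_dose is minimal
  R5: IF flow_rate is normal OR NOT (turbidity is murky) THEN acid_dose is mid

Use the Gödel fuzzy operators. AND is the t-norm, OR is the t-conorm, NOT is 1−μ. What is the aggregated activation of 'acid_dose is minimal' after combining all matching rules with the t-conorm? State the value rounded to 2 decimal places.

R1: ¬normal=1−0.37=0.63 → w = 0.63
R2: ¬clear=1−0.42=0.58, ¬basic=1−0.75=0.25; OR[max(a, b)] → w = 0.58
R3: ¬clear=1−0.42=0.58, ¬fast=1−0.85=0.15; AND[min(a, b)] → w = 0.15
R4: slow=0.92, acidic=0.47, murky=0.11; AND[min(a, b)] → w = 0.11
R5: normal=0.37, ¬murky=1−0.11=0.89; OR[max(a, b)] → w = 0.89
Rules with consequent 'minimal': {R2, R4} → strengths 0.58, 0.11
Aggregate via t-conorm [max(a, b)]: 0.58

0.58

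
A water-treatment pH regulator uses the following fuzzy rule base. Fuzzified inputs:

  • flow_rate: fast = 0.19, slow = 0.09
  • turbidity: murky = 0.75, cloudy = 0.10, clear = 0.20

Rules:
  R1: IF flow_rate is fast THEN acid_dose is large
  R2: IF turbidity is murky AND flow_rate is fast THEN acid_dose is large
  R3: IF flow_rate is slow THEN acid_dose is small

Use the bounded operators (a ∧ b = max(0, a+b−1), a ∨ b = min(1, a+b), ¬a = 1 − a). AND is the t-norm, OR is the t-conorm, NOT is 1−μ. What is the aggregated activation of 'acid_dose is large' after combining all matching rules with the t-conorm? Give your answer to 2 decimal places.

R1: fast=0.19 → w = 0.19
R2: murky=0.75, fast=0.19; AND[max(0, a+b−1)] → w = 0.00
R3: slow=0.09 → w = 0.09
Rules with consequent 'large': {R1, R2} → strengths 0.19, 0.00
Aggregate via t-conorm [min(1, a+b)]: 0.19

0.19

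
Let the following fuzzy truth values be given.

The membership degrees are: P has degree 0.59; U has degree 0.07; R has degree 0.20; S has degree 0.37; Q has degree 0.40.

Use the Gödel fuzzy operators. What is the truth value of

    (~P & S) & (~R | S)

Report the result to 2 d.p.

~P = 1 − 0.59 = 0.41
~P & S = min(a, b) on (0.41, 0.37) = 0.37
~R = 1 − 0.20 = 0.80
~R | S = max(a, b) on (0.80, 0.37) = 0.80
(~P & S) & (~R | S) = min(a, b) on (0.37, 0.80) = 0.37

0.37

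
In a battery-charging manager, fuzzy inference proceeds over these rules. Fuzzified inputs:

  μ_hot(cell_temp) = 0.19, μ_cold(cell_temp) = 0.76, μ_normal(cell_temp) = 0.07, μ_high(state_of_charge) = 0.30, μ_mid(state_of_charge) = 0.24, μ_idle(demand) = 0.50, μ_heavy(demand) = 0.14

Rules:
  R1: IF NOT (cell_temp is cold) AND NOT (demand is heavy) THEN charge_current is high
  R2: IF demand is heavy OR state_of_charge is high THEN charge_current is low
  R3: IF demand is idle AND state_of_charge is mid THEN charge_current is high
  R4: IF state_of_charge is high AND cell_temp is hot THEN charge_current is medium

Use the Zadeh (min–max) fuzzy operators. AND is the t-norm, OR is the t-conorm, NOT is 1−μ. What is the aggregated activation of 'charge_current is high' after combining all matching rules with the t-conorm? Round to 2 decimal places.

0.24

R1: ¬cold=1−0.76=0.24, ¬heavy=1−0.14=0.86; AND[min(a, b)] → w = 0.24
R2: heavy=0.14, high=0.30; OR[max(a, b)] → w = 0.30
R3: idle=0.50, mid=0.24; AND[min(a, b)] → w = 0.24
R4: high=0.30, hot=0.19; AND[min(a, b)] → w = 0.19
Rules with consequent 'high': {R1, R3} → strengths 0.24, 0.24
Aggregate via t-conorm [max(a, b)]: 0.24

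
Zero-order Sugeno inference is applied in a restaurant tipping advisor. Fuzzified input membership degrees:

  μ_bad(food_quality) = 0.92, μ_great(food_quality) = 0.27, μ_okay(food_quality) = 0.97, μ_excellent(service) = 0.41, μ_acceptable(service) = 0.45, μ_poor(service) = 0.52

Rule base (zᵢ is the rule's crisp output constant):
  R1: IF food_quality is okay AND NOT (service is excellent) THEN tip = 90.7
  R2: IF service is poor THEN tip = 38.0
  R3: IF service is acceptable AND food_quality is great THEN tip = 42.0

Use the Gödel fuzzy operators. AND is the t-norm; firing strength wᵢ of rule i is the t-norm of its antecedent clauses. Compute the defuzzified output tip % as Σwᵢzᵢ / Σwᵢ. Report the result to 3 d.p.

R1 (z=90.7): okay=0.97, ¬excellent=1−0.41=0.59; AND[min(a, b)] → w = 0.59
R2 (z=38.0): poor=0.52 → w = 0.52
R3 (z=42.0): acceptable=0.45, great=0.27; AND[min(a, b)] → w = 0.27
Weighted average = (0.59·90.7 + 0.52·38.0 + 0.27·42.0) / (0.59 + 0.52 + 0.27)
  = 84.6130 / 1.3800 = 61.314

61.314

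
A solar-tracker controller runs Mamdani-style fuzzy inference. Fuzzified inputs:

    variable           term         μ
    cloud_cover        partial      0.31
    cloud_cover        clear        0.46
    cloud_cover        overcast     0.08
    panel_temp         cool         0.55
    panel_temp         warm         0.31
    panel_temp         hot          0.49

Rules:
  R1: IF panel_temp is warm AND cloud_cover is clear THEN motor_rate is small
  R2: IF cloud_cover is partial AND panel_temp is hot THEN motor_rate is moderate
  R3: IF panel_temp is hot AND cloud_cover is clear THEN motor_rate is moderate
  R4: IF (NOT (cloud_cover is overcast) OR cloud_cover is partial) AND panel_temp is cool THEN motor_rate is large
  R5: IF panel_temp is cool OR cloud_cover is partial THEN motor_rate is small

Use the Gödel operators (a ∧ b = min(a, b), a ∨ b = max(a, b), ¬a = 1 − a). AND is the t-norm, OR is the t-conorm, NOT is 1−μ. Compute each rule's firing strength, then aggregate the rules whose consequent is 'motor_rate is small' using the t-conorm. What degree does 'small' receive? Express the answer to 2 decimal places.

R1: warm=0.31, clear=0.46; AND[min(a, b)] → w = 0.31
R2: partial=0.31, hot=0.49; AND[min(a, b)] → w = 0.31
R3: hot=0.49, clear=0.46; AND[min(a, b)] → w = 0.46
R4: (¬overcast=1−0.08=0.92 OR partial=0.31) = 0.92; AND[min(a, b)] with cool=0.55 → w = 0.55
R5: cool=0.55, partial=0.31; OR[max(a, b)] → w = 0.55
Rules with consequent 'small': {R1, R5} → strengths 0.31, 0.55
Aggregate via t-conorm [max(a, b)]: 0.55

0.55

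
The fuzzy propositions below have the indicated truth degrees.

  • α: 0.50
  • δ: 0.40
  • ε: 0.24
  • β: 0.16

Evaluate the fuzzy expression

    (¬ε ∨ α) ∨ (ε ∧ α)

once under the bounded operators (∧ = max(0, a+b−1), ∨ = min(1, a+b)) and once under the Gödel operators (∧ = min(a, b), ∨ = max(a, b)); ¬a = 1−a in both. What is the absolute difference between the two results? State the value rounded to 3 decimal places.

0.240

Under bounded:
  ¬ε = 1 − 0.24 = 0.76
  ¬ε ∨ α = min(1, a+b) on (0.76, 0.50) = 1.00
  ε ∧ α = max(0, a+b−1) on (0.24, 0.50) = 0.00
  (¬ε ∨ α) ∨ (ε ∧ α) = min(1, a+b) on (1.00, 0.00) = 1.00
  → value = 1.0000
Under Gödel:
  ¬ε = 1 − 0.24 = 0.76
  ¬ε ∨ α = max(a, b) on (0.76, 0.50) = 0.76
  ε ∧ α = min(a, b) on (0.24, 0.50) = 0.24
  (¬ε ∨ α) ∨ (ε ∧ α) = max(a, b) on (0.76, 0.24) = 0.76
  → value = 0.7600
|1.0000 − 0.7600| = 0.240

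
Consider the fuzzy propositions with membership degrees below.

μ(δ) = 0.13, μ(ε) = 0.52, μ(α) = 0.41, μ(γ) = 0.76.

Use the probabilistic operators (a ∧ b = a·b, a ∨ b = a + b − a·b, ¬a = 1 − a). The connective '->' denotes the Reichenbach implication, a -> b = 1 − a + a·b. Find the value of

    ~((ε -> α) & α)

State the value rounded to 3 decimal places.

0.716

ε -> α  [Reichenbach: 1 − a + a·b] with a=0.5200, b=0.4100 → 0.6932
(ε -> α) & α = a·b on (0.6932, 0.4100) = 0.2842
~((ε -> α) & α) = 1 − 0.2842 = 0.7158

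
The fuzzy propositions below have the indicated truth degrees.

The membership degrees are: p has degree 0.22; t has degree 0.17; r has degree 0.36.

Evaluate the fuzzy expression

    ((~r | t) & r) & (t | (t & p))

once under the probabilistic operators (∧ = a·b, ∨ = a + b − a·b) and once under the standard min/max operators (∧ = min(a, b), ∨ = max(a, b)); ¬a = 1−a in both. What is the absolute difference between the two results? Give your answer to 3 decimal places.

Under probabilistic:
  ~r = 1 − 0.3600 = 0.6400
  ~r | t = a + b − a·b on (0.6400, 0.1700) = 0.7012
  (~r | t) & r = a·b on (0.7012, 0.3600) = 0.2524
  t & p = a·b on (0.1700, 0.2200) = 0.0374
  t | (t & p) = a + b − a·b on (0.1700, 0.0374) = 0.2010
  ((~r | t) & r) & (t | (t & p)) = a·b on (0.2524, 0.2010) = 0.0507
  → value = 0.0507
Under standard min/max:
  ~r = 1 − 0.36 = 0.64
  ~r | t = max(a, b) on (0.64, 0.17) = 0.64
  (~r | t) & r = min(a, b) on (0.64, 0.36) = 0.36
  t & p = min(a, b) on (0.17, 0.22) = 0.17
  t | (t & p) = max(a, b) on (0.17, 0.17) = 0.17
  ((~r | t) & r) & (t | (t & p)) = min(a, b) on (0.36, 0.17) = 0.17
  → value = 0.1700
|0.0507 − 0.1700| = 0.119

0.119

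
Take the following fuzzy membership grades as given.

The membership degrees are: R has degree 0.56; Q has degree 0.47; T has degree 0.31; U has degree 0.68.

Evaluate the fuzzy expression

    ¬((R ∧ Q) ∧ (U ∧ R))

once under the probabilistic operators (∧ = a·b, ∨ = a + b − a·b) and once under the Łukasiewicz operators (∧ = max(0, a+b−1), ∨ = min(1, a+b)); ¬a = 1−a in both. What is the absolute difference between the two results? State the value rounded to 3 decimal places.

0.100

Under probabilistic:
  R ∧ Q = a·b on (0.5600, 0.4700) = 0.2632
  U ∧ R = a·b on (0.6800, 0.5600) = 0.3808
  (R ∧ Q) ∧ (U ∧ R) = a·b on (0.2632, 0.3808) = 0.1002
  ¬((R ∧ Q) ∧ (U ∧ R)) = 1 − 0.1002 = 0.8998
  → value = 0.8998
Under Łukasiewicz:
  R ∧ Q = max(0, a+b−1) on (0.56, 0.47) = 0.03
  U ∧ R = max(0, a+b−1) on (0.68, 0.56) = 0.24
  (R ∧ Q) ∧ (U ∧ R) = max(0, a+b−1) on (0.03, 0.24) = 0.00
  ¬((R ∧ Q) ∧ (U ∧ R)) = 1 − 0.00 = 1.00
  → value = 1.0000
|0.8998 − 1.0000| = 0.100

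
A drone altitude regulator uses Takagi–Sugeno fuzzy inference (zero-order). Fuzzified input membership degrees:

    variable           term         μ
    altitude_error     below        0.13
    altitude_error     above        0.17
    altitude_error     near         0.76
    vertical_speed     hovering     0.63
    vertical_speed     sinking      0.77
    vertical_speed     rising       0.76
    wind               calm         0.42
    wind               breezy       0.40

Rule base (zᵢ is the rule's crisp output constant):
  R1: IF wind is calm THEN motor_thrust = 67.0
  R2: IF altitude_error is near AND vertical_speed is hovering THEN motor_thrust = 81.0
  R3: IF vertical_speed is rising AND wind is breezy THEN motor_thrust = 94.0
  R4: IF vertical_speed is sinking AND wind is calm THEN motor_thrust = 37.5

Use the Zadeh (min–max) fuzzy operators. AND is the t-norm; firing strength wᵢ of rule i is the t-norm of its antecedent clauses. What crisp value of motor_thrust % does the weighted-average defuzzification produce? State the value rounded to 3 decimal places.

70.866

R1 (z=67.0): calm=0.42 → w = 0.42
R2 (z=81.0): near=0.76, hovering=0.63; AND[min(a, b)] → w = 0.63
R3 (z=94.0): rising=0.76, breezy=0.40; AND[min(a, b)] → w = 0.40
R4 (z=37.5): sinking=0.77, calm=0.42; AND[min(a, b)] → w = 0.42
Weighted average = (0.42·67.0 + 0.63·81.0 + 0.40·94.0 + 0.42·37.5) / (0.42 + 0.63 + 0.40 + 0.42)
  = 132.5200 / 1.8700 = 70.866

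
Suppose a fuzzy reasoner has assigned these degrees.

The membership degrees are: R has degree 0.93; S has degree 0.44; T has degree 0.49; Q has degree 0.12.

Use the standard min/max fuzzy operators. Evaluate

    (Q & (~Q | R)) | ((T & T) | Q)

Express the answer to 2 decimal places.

~Q = 1 − 0.12 = 0.88
~Q | R = max(a, b) on (0.88, 0.93) = 0.93
Q & (~Q | R) = min(a, b) on (0.12, 0.93) = 0.12
T & T = min(a, b) on (0.49, 0.49) = 0.49
(T & T) | Q = max(a, b) on (0.49, 0.12) = 0.49
(Q & (~Q | R)) | ((T & T) | Q) = max(a, b) on (0.12, 0.49) = 0.49

0.49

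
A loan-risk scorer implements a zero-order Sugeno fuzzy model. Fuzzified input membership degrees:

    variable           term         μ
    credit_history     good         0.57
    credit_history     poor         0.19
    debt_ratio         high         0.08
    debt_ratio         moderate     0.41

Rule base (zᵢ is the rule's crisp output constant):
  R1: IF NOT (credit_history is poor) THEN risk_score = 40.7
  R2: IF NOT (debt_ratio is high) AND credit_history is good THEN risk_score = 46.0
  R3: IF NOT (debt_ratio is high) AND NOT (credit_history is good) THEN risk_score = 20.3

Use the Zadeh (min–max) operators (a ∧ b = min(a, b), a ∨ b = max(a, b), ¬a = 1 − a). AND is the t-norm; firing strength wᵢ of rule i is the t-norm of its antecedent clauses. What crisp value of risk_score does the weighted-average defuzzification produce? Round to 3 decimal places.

37.523

R1 (z=40.7): ¬poor=1−0.19=0.81 → w = 0.81
R2 (z=46.0): ¬high=1−0.08=0.92, good=0.57; AND[min(a, b)] → w = 0.57
R3 (z=20.3): ¬high=1−0.08=0.92, ¬good=1−0.57=0.43; AND[min(a, b)] → w = 0.43
Weighted average = (0.81·40.7 + 0.57·46.0 + 0.43·20.3) / (0.81 + 0.57 + 0.43)
  = 67.9160 / 1.8100 = 37.523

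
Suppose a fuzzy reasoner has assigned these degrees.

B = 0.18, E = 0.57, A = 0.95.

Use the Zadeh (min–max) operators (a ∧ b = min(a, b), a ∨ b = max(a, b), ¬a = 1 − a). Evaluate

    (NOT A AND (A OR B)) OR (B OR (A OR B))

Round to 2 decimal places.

0.95

NOT A = 1 − 0.95 = 0.05
A OR B = max(a, b) on (0.95, 0.18) = 0.95
NOT A AND (A OR B) = min(a, b) on (0.05, 0.95) = 0.05
A OR B = max(a, b) on (0.95, 0.18) = 0.95
B OR (A OR B) = max(a, b) on (0.18, 0.95) = 0.95
(NOT A AND (A OR B)) OR (B OR (A OR B)) = max(a, b) on (0.05, 0.95) = 0.95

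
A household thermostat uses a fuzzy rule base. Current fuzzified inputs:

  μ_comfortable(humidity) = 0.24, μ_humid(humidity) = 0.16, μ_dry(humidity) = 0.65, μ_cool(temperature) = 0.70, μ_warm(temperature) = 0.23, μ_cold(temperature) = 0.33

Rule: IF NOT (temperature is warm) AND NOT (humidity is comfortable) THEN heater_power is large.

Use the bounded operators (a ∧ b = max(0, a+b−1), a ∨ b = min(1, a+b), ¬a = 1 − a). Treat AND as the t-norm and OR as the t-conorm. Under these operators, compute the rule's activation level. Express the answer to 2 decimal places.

firing strength: ¬warm=1−0.23=0.77, ¬comfortable=1−0.24=0.76; AND[max(0, a+b−1)] → w = 0.53

0.53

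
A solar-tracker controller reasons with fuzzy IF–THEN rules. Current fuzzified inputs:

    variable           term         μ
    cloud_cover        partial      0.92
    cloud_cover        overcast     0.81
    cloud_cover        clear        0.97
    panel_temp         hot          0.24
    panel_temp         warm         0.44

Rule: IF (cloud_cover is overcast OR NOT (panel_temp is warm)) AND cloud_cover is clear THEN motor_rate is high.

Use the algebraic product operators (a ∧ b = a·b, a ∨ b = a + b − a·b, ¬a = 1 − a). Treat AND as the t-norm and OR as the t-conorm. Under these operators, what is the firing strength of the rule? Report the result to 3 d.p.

0.889

firing strength: (overcast=0.81 OR ¬warm=1−0.44=0.56) = 0.9164; AND[a·b] with clear=0.97 → w = 0.8889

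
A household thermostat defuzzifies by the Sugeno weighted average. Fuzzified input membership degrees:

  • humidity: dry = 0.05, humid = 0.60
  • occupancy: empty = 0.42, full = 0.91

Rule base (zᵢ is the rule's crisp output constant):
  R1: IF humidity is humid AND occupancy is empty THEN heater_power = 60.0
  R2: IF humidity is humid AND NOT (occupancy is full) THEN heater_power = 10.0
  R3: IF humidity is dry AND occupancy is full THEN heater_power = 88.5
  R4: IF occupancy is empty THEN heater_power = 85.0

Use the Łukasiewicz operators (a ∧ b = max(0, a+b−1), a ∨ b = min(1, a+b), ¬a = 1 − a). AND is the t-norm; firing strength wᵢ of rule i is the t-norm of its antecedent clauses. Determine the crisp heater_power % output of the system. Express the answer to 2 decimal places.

83.86

R1 (z=60.0): humid=0.60, empty=0.42; AND[max(0, a+b−1)] → w = 0.02
R2 (z=10.0): humid=0.60, ¬full=1−0.91=0.09; AND[max(0, a+b−1)] → w = 0.00
R3 (z=88.5): dry=0.05, full=0.91; AND[max(0, a+b−1)] → w = 0.00
R4 (z=85.0): empty=0.42 → w = 0.42
Weighted average = (0.02·60.0 + 0.00·10.0 + 0.00·88.5 + 0.42·85.0) / (0.02 + 0.00 + 0.00 + 0.42)
  = 36.9000 / 0.4400 = 83.86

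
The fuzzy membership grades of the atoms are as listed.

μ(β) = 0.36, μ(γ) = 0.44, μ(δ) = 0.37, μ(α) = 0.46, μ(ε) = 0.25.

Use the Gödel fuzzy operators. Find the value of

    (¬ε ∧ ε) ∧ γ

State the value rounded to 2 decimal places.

¬ε = 1 − 0.25 = 0.75
¬ε ∧ ε = min(a, b) on (0.75, 0.25) = 0.25
(¬ε ∧ ε) ∧ γ = min(a, b) on (0.25, 0.44) = 0.25

0.25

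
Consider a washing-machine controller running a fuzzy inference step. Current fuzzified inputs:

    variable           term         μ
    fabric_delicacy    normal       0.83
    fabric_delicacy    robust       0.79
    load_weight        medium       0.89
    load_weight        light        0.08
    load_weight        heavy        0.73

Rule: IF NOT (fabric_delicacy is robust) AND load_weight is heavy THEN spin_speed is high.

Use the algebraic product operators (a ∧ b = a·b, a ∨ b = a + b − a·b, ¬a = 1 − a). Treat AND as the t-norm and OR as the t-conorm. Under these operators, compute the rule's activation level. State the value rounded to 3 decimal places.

firing strength: ¬robust=1−0.79=0.21, heavy=0.73; AND[a·b] → w = 0.1533

0.153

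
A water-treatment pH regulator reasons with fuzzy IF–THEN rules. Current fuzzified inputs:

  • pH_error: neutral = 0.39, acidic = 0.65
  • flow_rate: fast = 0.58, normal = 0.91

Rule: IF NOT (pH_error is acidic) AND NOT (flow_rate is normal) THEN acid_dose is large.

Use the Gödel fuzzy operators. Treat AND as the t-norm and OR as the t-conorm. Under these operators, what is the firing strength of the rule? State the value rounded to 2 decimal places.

firing strength: ¬acidic=1−0.65=0.35, ¬normal=1−0.91=0.09; AND[min(a, b)] → w = 0.09

0.09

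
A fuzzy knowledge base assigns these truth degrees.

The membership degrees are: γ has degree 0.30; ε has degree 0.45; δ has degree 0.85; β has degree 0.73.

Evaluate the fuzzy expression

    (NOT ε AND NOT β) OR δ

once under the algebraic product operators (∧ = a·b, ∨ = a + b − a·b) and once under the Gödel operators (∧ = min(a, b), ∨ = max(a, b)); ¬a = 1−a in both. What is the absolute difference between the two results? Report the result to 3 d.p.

Under algebraic product:
  NOT ε = 1 − 0.4500 = 0.5500
  NOT β = 1 − 0.7300 = 0.2700
  NOT ε AND NOT β = a·b on (0.5500, 0.2700) = 0.1485
  (NOT ε AND NOT β) OR δ = a + b − a·b on (0.1485, 0.8500) = 0.8723
  → value = 0.8723
Under Gödel:
  NOT ε = 1 − 0.45 = 0.55
  NOT β = 1 − 0.73 = 0.27
  NOT ε AND NOT β = min(a, b) on (0.55, 0.27) = 0.27
  (NOT ε AND NOT β) OR δ = max(a, b) on (0.27, 0.85) = 0.85
  → value = 0.8500
|0.8723 − 0.8500| = 0.022

0.022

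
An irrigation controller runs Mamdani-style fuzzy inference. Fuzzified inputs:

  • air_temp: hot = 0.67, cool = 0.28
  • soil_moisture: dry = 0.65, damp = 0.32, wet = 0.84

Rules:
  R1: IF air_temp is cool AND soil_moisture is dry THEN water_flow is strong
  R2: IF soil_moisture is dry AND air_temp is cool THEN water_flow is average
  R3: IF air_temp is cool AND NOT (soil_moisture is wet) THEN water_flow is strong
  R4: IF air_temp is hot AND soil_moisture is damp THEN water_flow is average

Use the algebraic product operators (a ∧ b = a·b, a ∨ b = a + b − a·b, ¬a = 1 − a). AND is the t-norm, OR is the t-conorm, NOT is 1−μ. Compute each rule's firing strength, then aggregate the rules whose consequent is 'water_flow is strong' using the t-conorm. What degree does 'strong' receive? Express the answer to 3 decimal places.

0.219

R1: cool=0.28, dry=0.65; AND[a·b] → w = 0.1820
R2: dry=0.65, cool=0.28; AND[a·b] → w = 0.1820
R3: cool=0.28, ¬wet=1−0.84=0.16; AND[a·b] → w = 0.0448
R4: hot=0.67, damp=0.32; AND[a·b] → w = 0.2144
Rules with consequent 'strong': {R1, R3} → strengths 0.1820, 0.0448
Aggregate via t-conorm [a + b − a·b]: 0.2186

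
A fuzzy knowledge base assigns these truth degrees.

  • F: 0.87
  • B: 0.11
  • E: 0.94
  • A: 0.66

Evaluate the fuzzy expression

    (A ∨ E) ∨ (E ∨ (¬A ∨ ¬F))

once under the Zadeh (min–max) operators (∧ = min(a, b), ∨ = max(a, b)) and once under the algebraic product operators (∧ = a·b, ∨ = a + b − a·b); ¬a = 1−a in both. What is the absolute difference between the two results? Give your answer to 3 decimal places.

Under Zadeh (min–max):
  A ∨ E = max(a, b) on (0.66, 0.94) = 0.94
  ¬A = 1 − 0.66 = 0.34
  ¬F = 1 − 0.87 = 0.13
  ¬A ∨ ¬F = max(a, b) on (0.34, 0.13) = 0.34
  E ∨ (¬A ∨ ¬F) = max(a, b) on (0.94, 0.34) = 0.94
  (A ∨ E) ∨ (E ∨ (¬A ∨ ¬F)) = max(a, b) on (0.94, 0.94) = 0.94
  → value = 0.9400
Under algebraic product:
  A ∨ E = a + b − a·b on (0.6600, 0.9400) = 0.9796
  ¬A = 1 − 0.6600 = 0.3400
  ¬F = 1 − 0.8700 = 0.1300
  ¬A ∨ ¬F = a + b − a·b on (0.3400, 0.1300) = 0.4258
  E ∨ (¬A ∨ ¬F) = a + b − a·b on (0.9400, 0.4258) = 0.9655
  (A ∨ E) ∨ (E ∨ (¬A ∨ ¬F)) = a + b − a·b on (0.9796, 0.9655) = 0.9993
  → value = 0.9993
|0.9400 − 0.9993| = 0.059

0.059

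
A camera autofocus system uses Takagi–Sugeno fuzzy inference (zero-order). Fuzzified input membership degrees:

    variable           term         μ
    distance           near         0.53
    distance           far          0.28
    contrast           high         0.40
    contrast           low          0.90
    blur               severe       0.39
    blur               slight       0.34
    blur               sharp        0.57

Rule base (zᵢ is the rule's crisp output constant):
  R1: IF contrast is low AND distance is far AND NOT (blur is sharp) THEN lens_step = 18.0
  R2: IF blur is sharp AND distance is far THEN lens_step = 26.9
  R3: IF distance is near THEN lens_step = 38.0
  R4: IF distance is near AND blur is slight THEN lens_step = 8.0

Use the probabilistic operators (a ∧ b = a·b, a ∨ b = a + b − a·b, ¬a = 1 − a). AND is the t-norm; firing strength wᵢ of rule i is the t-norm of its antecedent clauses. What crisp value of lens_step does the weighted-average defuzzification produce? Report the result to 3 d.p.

R1 (z=18.0): low=0.90, far=0.28, ¬sharp=1−0.57=0.43; AND[a·b] → w = 0.1084
R2 (z=26.9): sharp=0.57, far=0.28; AND[a·b] → w = 0.1596
R3 (z=38.0): near=0.53 → w = 0.5300
R4 (z=8.0): near=0.53, slight=0.34; AND[a·b] → w = 0.1802
Weighted average = (0.1084·18.0 + 0.1596·26.9 + 0.5300·38.0 + 0.1802·8.0) / (0.1084 + 0.1596 + 0.5300 + 0.1802)
  = 27.8253 / 0.9782 = 28.447

28.447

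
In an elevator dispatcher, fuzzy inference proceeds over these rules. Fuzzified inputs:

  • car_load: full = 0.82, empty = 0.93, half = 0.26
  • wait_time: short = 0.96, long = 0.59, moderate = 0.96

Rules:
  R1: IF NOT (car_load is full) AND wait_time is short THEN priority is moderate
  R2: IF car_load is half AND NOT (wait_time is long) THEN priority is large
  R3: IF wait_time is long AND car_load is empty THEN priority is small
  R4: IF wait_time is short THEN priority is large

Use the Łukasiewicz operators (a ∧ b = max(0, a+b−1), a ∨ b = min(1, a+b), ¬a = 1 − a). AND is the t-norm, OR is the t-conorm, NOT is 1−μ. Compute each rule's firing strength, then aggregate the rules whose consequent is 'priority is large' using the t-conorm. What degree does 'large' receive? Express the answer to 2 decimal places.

0.96

R1: ¬full=1−0.82=0.18, short=0.96; AND[max(0, a+b−1)] → w = 0.14
R2: half=0.26, ¬long=1−0.59=0.41; AND[max(0, a+b−1)] → w = 0.00
R3: long=0.59, empty=0.93; AND[max(0, a+b−1)] → w = 0.52
R4: short=0.96 → w = 0.96
Rules with consequent 'large': {R2, R4} → strengths 0.00, 0.96
Aggregate via t-conorm [min(1, a+b)]: 0.96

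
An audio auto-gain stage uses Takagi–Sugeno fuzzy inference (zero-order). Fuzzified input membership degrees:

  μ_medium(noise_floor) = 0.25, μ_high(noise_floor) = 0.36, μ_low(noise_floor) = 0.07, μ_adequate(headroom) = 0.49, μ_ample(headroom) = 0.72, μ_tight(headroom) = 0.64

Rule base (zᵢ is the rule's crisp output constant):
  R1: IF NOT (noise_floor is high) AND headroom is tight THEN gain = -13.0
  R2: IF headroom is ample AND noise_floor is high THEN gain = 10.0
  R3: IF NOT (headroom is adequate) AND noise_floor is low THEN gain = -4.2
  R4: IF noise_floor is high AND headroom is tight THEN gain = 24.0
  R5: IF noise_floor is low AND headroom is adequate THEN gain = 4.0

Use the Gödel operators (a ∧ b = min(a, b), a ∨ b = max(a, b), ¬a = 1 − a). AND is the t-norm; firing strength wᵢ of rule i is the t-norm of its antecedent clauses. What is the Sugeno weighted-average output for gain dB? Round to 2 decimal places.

2.60

R1 (z=-13.0): ¬high=1−0.36=0.64, tight=0.64; AND[min(a, b)] → w = 0.64
R2 (z=10.0): ample=0.72, high=0.36; AND[min(a, b)] → w = 0.36
R3 (z=-4.2): ¬adequate=1−0.49=0.51, low=0.07; AND[min(a, b)] → w = 0.07
R4 (z=24.0): high=0.36, tight=0.64; AND[min(a, b)] → w = 0.36
R5 (z=4.0): low=0.07, adequate=0.49; AND[min(a, b)] → w = 0.07
Weighted average = (0.64·-13.0 + 0.36·10.0 + 0.07·-4.2 + 0.36·24.0 + 0.07·4.0) / (0.64 + 0.36 + 0.07 + 0.36 + 0.07)
  = 3.9060 / 1.5000 = 2.60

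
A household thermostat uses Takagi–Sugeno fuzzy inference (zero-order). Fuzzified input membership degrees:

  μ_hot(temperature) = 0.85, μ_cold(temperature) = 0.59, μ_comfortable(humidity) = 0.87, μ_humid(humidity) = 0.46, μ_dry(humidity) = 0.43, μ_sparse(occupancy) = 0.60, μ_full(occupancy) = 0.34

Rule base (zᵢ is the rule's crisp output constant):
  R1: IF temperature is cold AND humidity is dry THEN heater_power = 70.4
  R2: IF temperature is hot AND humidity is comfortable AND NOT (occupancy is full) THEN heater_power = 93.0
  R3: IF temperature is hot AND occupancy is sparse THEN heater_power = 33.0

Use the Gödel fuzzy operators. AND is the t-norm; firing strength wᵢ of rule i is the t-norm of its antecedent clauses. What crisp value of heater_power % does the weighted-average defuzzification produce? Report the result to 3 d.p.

65.948

R1 (z=70.4): cold=0.59, dry=0.43; AND[min(a, b)] → w = 0.43
R2 (z=93.0): hot=0.85, comfortable=0.87, ¬full=1−0.34=0.66; AND[min(a, b)] → w = 0.66
R3 (z=33.0): hot=0.85, sparse=0.60; AND[min(a, b)] → w = 0.60
Weighted average = (0.43·70.4 + 0.66·93.0 + 0.60·33.0) / (0.43 + 0.66 + 0.60)
  = 111.4520 / 1.6900 = 65.948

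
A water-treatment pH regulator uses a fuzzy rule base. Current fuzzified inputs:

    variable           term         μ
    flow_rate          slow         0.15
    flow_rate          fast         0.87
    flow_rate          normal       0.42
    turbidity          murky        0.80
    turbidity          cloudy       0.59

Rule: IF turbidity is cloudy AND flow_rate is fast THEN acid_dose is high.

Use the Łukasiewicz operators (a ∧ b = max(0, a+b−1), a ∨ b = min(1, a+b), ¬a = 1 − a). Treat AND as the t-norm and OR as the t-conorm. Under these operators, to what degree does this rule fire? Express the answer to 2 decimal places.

0.46

firing strength: cloudy=0.59, fast=0.87; AND[max(0, a+b−1)] → w = 0.46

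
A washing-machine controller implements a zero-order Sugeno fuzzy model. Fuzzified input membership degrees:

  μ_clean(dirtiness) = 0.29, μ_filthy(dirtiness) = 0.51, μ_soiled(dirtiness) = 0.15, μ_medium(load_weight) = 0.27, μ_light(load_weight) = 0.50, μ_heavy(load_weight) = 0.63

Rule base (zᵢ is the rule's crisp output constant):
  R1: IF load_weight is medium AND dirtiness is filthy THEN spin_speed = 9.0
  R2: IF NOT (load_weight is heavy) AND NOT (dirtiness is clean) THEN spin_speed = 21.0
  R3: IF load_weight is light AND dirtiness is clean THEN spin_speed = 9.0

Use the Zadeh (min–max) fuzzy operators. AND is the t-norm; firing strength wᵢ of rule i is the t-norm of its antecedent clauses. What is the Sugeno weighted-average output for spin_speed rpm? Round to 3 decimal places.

R1 (z=9.0): medium=0.27, filthy=0.51; AND[min(a, b)] → w = 0.27
R2 (z=21.0): ¬heavy=1−0.63=0.37, ¬clean=1−0.29=0.71; AND[min(a, b)] → w = 0.37
R3 (z=9.0): light=0.50, clean=0.29; AND[min(a, b)] → w = 0.29
Weighted average = (0.27·9.0 + 0.37·21.0 + 0.29·9.0) / (0.27 + 0.37 + 0.29)
  = 12.8100 / 0.9300 = 13.774

13.774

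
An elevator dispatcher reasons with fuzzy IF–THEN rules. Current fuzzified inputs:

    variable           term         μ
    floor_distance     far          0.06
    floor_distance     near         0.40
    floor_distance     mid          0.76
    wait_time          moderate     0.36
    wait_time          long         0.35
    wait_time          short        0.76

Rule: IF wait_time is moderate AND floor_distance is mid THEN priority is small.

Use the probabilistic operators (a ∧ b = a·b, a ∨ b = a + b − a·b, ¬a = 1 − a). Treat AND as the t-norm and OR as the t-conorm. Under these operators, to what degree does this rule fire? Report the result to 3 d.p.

0.274

firing strength: moderate=0.36, mid=0.76; AND[a·b] → w = 0.2736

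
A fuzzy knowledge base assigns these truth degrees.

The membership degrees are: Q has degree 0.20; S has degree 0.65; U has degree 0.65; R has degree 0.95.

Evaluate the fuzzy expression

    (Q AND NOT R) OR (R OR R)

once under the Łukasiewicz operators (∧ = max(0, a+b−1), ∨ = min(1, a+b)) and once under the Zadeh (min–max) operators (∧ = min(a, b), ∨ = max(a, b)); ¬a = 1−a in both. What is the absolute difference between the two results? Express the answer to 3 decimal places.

0.050

Under Łukasiewicz:
  NOT R = 1 − 0.95 = 0.05
  Q AND NOT R = max(0, a+b−1) on (0.20, 0.05) = 0.00
  R OR R = min(1, a+b) on (0.95, 0.95) = 1.00
  (Q AND NOT R) OR (R OR R) = min(1, a+b) on (0.00, 1.00) = 1.00
  → value = 1.0000
Under Zadeh (min–max):
  NOT R = 1 − 0.95 = 0.05
  Q AND NOT R = min(a, b) on (0.20, 0.05) = 0.05
  R OR R = max(a, b) on (0.95, 0.95) = 0.95
  (Q AND NOT R) OR (R OR R) = max(a, b) on (0.05, 0.95) = 0.95
  → value = 0.9500
|1.0000 − 0.9500| = 0.050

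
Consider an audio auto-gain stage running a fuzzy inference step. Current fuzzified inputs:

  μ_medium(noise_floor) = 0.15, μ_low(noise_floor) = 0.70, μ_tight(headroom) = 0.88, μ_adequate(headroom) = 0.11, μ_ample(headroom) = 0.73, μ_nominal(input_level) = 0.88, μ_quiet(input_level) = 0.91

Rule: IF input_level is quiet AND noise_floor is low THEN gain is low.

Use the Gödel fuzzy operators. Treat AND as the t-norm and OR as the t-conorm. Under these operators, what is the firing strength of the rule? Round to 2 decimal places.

0.70

firing strength: quiet=0.91, low=0.70; AND[min(a, b)] → w = 0.70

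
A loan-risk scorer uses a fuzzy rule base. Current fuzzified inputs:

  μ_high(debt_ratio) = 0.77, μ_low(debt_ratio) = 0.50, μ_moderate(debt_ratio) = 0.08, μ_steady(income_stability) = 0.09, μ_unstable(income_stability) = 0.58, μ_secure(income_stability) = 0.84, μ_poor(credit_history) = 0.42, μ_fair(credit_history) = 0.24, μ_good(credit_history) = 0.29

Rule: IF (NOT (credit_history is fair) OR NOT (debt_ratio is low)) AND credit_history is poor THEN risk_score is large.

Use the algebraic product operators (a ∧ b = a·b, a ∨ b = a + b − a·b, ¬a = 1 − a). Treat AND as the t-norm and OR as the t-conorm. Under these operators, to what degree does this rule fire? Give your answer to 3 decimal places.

firing strength: (¬fair=1−0.24=0.76 OR ¬low=1−0.50=0.50) = 0.8800; AND[a·b] with poor=0.42 → w = 0.3696

0.370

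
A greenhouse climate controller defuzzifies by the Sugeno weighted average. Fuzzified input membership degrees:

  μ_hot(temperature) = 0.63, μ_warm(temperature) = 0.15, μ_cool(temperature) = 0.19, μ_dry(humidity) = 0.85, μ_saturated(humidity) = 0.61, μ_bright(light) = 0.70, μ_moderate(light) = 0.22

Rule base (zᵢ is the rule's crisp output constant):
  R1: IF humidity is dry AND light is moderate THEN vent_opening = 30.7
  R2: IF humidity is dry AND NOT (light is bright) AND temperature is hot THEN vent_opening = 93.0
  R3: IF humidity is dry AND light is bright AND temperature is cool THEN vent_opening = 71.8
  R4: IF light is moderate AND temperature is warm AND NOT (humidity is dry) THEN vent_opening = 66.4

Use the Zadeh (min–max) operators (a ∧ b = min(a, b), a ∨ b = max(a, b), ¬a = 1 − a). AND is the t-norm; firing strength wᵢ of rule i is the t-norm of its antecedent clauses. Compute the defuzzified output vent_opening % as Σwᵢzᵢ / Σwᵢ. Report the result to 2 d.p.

67.74

R1 (z=30.7): dry=0.85, moderate=0.22; AND[min(a, b)] → w = 0.22
R2 (z=93.0): dry=0.85, ¬bright=1−0.70=0.30, hot=0.63; AND[min(a, b)] → w = 0.30
R3 (z=71.8): dry=0.85, bright=0.70, cool=0.19; AND[min(a, b)] → w = 0.19
R4 (z=66.4): moderate=0.22, warm=0.15, ¬dry=1−0.85=0.15; AND[min(a, b)] → w = 0.15
Weighted average = (0.22·30.7 + 0.30·93.0 + 0.19·71.8 + 0.15·66.4) / (0.22 + 0.30 + 0.19 + 0.15)
  = 58.2560 / 0.8600 = 67.74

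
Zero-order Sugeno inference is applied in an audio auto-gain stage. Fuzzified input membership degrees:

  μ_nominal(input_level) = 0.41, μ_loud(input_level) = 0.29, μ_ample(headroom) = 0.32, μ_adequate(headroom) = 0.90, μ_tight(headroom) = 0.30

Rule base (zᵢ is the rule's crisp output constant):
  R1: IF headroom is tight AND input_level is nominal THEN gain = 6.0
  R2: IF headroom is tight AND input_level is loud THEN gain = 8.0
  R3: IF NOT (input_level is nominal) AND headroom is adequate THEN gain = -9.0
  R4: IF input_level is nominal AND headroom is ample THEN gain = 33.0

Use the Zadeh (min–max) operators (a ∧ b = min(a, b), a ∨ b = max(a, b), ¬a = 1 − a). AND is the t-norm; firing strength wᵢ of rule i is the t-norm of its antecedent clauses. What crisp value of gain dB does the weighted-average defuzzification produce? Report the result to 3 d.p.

R1 (z=6.0): tight=0.30, nominal=0.41; AND[min(a, b)] → w = 0.30
R2 (z=8.0): tight=0.30, loud=0.29; AND[min(a, b)] → w = 0.29
R3 (z=-9.0): ¬nominal=1−0.41=0.59, adequate=0.90; AND[min(a, b)] → w = 0.59
R4 (z=33.0): nominal=0.41, ample=0.32; AND[min(a, b)] → w = 0.32
Weighted average = (0.30·6.0 + 0.29·8.0 + 0.59·-9.0 + 0.32·33.0) / (0.30 + 0.29 + 0.59 + 0.32)
  = 9.3700 / 1.5000 = 6.247

6.247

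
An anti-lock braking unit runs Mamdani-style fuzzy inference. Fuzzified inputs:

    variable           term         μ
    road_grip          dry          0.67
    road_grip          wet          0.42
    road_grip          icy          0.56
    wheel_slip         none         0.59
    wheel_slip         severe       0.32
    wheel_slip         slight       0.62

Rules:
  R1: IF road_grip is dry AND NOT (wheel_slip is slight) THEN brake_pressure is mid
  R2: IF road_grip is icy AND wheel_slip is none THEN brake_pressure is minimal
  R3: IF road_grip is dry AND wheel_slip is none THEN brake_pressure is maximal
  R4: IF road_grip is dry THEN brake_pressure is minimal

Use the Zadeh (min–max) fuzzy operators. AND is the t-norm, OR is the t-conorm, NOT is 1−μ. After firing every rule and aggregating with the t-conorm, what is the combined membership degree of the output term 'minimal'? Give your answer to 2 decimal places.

R1: dry=0.67, ¬slight=1−0.62=0.38; AND[min(a, b)] → w = 0.38
R2: icy=0.56, none=0.59; AND[min(a, b)] → w = 0.56
R3: dry=0.67, none=0.59; AND[min(a, b)] → w = 0.59
R4: dry=0.67 → w = 0.67
Rules with consequent 'minimal': {R2, R4} → strengths 0.56, 0.67
Aggregate via t-conorm [max(a, b)]: 0.67

0.67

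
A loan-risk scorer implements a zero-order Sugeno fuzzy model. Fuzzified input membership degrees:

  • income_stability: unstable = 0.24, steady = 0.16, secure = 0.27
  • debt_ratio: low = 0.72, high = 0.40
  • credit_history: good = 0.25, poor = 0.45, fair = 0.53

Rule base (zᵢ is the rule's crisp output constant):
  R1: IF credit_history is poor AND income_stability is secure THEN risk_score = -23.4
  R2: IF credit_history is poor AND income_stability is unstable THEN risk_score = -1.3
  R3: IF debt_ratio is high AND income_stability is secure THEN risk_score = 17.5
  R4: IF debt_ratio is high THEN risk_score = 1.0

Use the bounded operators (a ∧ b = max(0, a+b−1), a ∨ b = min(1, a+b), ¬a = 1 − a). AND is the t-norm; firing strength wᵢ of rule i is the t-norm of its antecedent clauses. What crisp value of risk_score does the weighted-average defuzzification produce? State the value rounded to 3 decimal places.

1.000

R1 (z=-23.4): poor=0.45, secure=0.27; AND[max(0, a+b−1)] → w = 0.00
R2 (z=-1.3): poor=0.45, unstable=0.24; AND[max(0, a+b−1)] → w = 0.00
R3 (z=17.5): high=0.40, secure=0.27; AND[max(0, a+b−1)] → w = 0.00
R4 (z=1.0): high=0.40 → w = 0.40
Weighted average = (0.00·-23.4 + 0.00·-1.3 + 0.00·17.5 + 0.40·1.0) / (0.00 + 0.00 + 0.00 + 0.40)
  = 0.4000 / 0.4000 = 1.000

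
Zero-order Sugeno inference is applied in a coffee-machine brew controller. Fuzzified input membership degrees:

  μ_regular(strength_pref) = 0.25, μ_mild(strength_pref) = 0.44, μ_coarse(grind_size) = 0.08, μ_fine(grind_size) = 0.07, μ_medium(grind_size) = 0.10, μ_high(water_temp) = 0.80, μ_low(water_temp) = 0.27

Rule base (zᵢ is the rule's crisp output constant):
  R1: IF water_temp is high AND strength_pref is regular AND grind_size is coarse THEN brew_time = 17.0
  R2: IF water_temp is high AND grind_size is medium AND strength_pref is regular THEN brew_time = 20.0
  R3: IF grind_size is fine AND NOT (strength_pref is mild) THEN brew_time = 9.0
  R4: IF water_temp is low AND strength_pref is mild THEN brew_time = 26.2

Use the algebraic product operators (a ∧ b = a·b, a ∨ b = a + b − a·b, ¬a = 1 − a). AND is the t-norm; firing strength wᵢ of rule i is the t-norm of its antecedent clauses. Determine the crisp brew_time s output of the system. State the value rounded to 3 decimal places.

21.327

R1 (z=17.0): high=0.80, regular=0.25, coarse=0.08; AND[a·b] → w = 0.0160
R2 (z=20.0): high=0.80, medium=0.10, regular=0.25; AND[a·b] → w = 0.0200
R3 (z=9.0): fine=0.07, ¬mild=1−0.44=0.56; AND[a·b] → w = 0.0392
R4 (z=26.2): low=0.27, mild=0.44; AND[a·b] → w = 0.1188
Weighted average = (0.0160·17.0 + 0.0200·20.0 + 0.0392·9.0 + 0.1188·26.2) / (0.0160 + 0.0200 + 0.0392 + 0.1188)
  = 4.1374 / 0.1940 = 21.327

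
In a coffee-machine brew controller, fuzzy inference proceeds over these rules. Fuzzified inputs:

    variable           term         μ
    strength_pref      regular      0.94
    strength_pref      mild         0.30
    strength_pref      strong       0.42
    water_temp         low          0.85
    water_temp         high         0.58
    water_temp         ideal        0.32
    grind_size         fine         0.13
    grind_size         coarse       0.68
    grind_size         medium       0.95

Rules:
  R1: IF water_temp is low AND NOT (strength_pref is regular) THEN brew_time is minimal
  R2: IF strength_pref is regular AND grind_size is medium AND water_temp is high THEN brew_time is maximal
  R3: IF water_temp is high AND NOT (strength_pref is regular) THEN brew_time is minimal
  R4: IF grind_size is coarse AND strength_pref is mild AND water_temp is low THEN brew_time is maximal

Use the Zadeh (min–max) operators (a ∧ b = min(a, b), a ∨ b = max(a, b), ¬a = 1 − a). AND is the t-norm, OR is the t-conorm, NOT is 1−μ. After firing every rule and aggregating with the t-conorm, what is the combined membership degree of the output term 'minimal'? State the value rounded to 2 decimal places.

0.06

R1: low=0.85, ¬regular=1−0.94=0.06; AND[min(a, b)] → w = 0.06
R2: regular=0.94, medium=0.95, high=0.58; AND[min(a, b)] → w = 0.58
R3: high=0.58, ¬regular=1−0.94=0.06; AND[min(a, b)] → w = 0.06
R4: coarse=0.68, mild=0.30, low=0.85; AND[min(a, b)] → w = 0.30
Rules with consequent 'minimal': {R1, R3} → strengths 0.06, 0.06
Aggregate via t-conorm [max(a, b)]: 0.06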